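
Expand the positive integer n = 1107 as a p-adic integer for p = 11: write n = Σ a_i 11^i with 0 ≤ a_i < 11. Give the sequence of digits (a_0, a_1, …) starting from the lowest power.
(a_0, a_1, …) = (7, 1, 9)

Repeated division by 11 gives the digits low-to-high: 1107 = 7 + 1·11^1 + 9·11^2. Digit sequence: (7, 1, 9).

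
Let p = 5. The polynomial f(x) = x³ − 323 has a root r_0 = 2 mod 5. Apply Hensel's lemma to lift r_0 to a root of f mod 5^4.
r_3 = 172 (mod 625)

Hensel: r_{i+1} = r_i − f(r_i)/f′(r_i) mod 5^{i+2}, where f′(x) = 3x². Iterate:
  r_0 = 2 (mod 5)
  r_1 = 22 (mod 25)
  r_2 = 47 (mod 125)
  r_3 = 172 (mod 625)
Final: r = 172 with f(r) ≡ 0 mod 5^4.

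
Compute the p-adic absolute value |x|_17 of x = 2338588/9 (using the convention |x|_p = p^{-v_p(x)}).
|2338588/9|_17 = 1/83521

Step 1 — compute v_17(x) by factoring powers of 17 out of the numerator and denominator: v_17(2338588/9) = 4. Step 2 — apply |x|_p = p^{-v_p(x)} = 17^{-4} = 1/83521.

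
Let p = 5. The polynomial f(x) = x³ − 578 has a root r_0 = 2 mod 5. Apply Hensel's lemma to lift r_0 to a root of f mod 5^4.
r_3 = 562 (mod 625)

Hensel: r_{i+1} = r_i − f(r_i)/f′(r_i) mod 5^{i+2}, where f′(x) = 3x². Iterate:
  r_0 = 2 (mod 5)
  r_1 = 12 (mod 25)
  r_2 = 62 (mod 125)
  r_3 = 562 (mod 625)
Final: r = 562 with f(r) ≡ 0 mod 5^4.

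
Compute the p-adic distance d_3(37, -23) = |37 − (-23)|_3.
d_3(37, -23) = 1/3

Step 1 — x − y = 37 − (-23) = 60. Step 2 — v_3(60) = 1 (factor: 60 = (3^1 · 20); the sign does not affect v_p). Step 3 — |x − y|_3 = 3^{-1} = 1/3.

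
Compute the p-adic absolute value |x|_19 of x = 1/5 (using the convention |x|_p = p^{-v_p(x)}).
|1/5|_19 = 1

Step 1 — compute v_19(x) by factoring powers of 19 out of the numerator and denominator: v_19(1/5) = 0. Step 2 — apply |x|_p = p^{-v_p(x)} = 19^{0} = 1.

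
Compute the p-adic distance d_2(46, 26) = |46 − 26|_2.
d_2(46, 26) = 1/4

Step 1 — x − y = 46 − 26 = 20. Step 2 — v_2(20) = 2 (factor: 20 = (2^2 · 5); the sign does not affect v_p). Step 3 — |x − y|_2 = 2^{-2} = 1/4.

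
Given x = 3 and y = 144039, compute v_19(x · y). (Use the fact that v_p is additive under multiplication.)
v_19(432117) = 3

v_p(x) = 0 (factor: 3 = 19^0 · 3); v_p(y) = 3 (factor: 144039 = 19^3 · 21). Additivity: v_p(xy) = v_p(x) + v_p(y) = 0 + 3 = 3. (Direct check: xy = 432117 = 19^3 · (63).)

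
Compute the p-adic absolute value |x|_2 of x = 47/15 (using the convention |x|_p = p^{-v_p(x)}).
|47/15|_2 = 1

Step 1 — compute v_2(x) by factoring powers of 2 out of the numerator and denominator: v_2(47/15) = 0. Step 2 — apply |x|_p = p^{-v_p(x)} = 2^{0} = 1.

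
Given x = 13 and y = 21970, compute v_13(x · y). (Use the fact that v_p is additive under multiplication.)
v_13(285610) = 4

v_p(x) = 1 (factor: 13 = 13^1 · 1); v_p(y) = 3 (factor: 21970 = 13^3 · 10). Additivity: v_p(xy) = v_p(x) + v_p(y) = 1 + 3 = 4. (Direct check: xy = 285610 = 13^4 · (10).)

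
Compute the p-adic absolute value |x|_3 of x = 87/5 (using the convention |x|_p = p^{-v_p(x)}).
|87/5|_3 = 1/3

Step 1 — compute v_3(x) by factoring powers of 3 out of the numerator and denominator: v_3(87/5) = 1. Step 2 — apply |x|_p = p^{-v_p(x)} = 3^{-1} = 1/3.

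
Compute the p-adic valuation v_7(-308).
v_7(-308) = 1

v_7(n) is the largest exponent k such that 7^k divides n. Factor out: -308 = -7^1 · 44. (Sign doesn't affect v_p.) So v_7(-308) = 1.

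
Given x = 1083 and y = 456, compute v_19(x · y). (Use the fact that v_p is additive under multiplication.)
v_19(493848) = 3

v_p(x) = 2 (factor: 1083 = 19^2 · 3); v_p(y) = 1 (factor: 456 = 19^1 · 24). Additivity: v_p(xy) = v_p(x) + v_p(y) = 2 + 1 = 3. (Direct check: xy = 493848 = 19^3 · (72).)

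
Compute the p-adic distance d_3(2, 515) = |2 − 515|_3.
d_3(2, 515) = 1/27

Step 1 — x − y = 2 − 515 = -513. Step 2 — v_3(-513) = 3 (factor: -513 = −(3^3 · 19); the sign does not affect v_p). Step 3 — |x − y|_3 = 3^{-3} = 1/27.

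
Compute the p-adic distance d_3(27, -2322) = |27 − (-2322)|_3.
d_3(27, -2322) = 1/81

Step 1 — x − y = 27 − (-2322) = 2349. Step 2 — v_3(2349) = 4 (factor: 2349 = (3^4 · 29); the sign does not affect v_p). Step 3 — |x − y|_3 = 3^{-4} = 1/81.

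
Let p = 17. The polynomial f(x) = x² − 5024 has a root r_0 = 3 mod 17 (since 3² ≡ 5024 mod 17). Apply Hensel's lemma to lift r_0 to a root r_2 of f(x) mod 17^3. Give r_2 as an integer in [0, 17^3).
r_2 = 4066 (mod 4913)

Hensel's recurrence: r_{i+1} = r_i − f(r_i)·(f′(r_i))^{-1} mod 17^{i+2}, with f′(x) = 2x. Iterate:
  r_0 = 3 (mod 17)
  r_1 = 20 (mod 289)
  r_2 = 4066 (mod 4913)
Final: r_2 = 4066, and one checks f(r_2) ≡ 0 mod 17^3.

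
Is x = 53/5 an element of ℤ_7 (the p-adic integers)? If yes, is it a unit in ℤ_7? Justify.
x ∈ ℤ_7^× (unit); v_7(x) = 0

ℤ_7 = {x ∈ ℚ_7 : v_7(x) ≥ 0} and ℤ_7^× = {x ∈ ℤ_7 : v_7(x) = 0}. Here v_7(53/5) = v_7(num) − v_7(den) = 0; compare against these criteria.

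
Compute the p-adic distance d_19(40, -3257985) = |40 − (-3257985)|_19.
d_19(40, -3257985) = 1/130321

Step 1 — x − y = 40 − (-3257985) = 3258025. Step 2 — v_19(3258025) = 4 (factor: 3258025 = (19^4 · 25); the sign does not affect v_p). Step 3 — |x − y|_19 = 19^{-4} = 1/130321.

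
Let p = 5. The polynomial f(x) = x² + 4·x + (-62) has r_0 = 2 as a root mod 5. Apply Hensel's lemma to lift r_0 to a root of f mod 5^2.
r_1 = 2 (mod 25)

Hensel: r_{i+1} = r_i − f(r_i)·(f′(r_i))^{-1} mod 5^{i+2}, f′(x) = 2x + 4. Iterate:
  r_0 = 2 (mod 5)
  r_1 = 2 (mod 25)
Final: r = 2 satisfies f(r) ≡ 0 mod 5^2.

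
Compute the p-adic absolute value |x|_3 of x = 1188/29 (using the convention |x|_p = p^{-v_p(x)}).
|1188/29|_3 = 1/27

Step 1 — compute v_3(x) by factoring powers of 3 out of the numerator and denominator: v_3(1188/29) = 3. Step 2 — apply |x|_p = p^{-v_p(x)} = 3^{-3} = 1/27.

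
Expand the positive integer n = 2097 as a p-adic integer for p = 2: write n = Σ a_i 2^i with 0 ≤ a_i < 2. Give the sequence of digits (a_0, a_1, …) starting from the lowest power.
(a_0, a_1, …) = (1, 0, 0, 0, 1, 1, 0, 0, 0, 0, 0, 1)

Repeated division by 2 gives the digits low-to-high: 2097 = 1 + 1·2^4 + 1·2^5 + 1·2^11. Digit sequence: (1, 0, 0, 0, 1, 1, 0, 0, 0, 0, 0, 1).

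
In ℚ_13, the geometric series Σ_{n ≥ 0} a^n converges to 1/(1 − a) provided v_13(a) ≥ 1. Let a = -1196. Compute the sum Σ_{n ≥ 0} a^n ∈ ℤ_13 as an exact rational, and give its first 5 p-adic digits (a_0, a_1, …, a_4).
Σ a^n = 1/(1 − a) = 1/1197;  first 5 digits = (1, 12, 6, 12, 3)

v_13(a) = 1 ≥ 1, so the series converges in ℤ_13 to 1/(1 − a) = 1/(1 − (-1196)) = 1/1197. Expand this rational in ℤ_13: compute digits iteratively via d_i = x_i mod 13, x_{i+1} = (x_i − d_i)/13. The first 5 digits are (1, 12, 6, 12, 3).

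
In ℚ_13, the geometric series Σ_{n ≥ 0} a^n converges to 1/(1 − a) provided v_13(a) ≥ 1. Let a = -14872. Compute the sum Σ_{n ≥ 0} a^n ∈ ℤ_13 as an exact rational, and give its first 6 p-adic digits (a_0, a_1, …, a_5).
Σ a^n = 1/(1 − a) = 1/14873;  first 6 digits = (1, 0, 3, 6, 8, 10)

v_13(a) = 2 ≥ 1, so the series converges in ℤ_13 to 1/(1 − a) = 1/(1 − (-14872)) = 1/14873. Expand this rational in ℤ_13: compute digits iteratively via d_i = x_i mod 13, x_{i+1} = (x_i − d_i)/13. The first 6 digits are (1, 0, 3, 6, 8, 10).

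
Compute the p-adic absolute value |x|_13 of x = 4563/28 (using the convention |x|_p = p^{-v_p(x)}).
|4563/28|_13 = 1/169

Step 1 — compute v_13(x) by factoring powers of 13 out of the numerator and denominator: v_13(4563/28) = 2. Step 2 — apply |x|_p = p^{-v_p(x)} = 13^{-2} = 1/169.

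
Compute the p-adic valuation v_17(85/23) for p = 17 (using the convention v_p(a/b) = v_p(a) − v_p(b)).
v_17(85/23) = 1

Factor powers of 17 from the numerator and denominator of the reduced fraction: 85 = 17^1 · 5 and 23 = 17^0 · 23. Apply v_p(a/b) = v_p(a) − v_p(b): v_17(85/23) = 1 − 0 = 1.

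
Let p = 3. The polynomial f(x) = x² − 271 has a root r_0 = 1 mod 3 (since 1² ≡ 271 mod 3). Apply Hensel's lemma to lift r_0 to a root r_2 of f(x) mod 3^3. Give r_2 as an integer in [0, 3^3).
r_2 = 1 (mod 27)

Hensel's recurrence: r_{i+1} = r_i − f(r_i)·(f′(r_i))^{-1} mod 3^{i+2}, with f′(x) = 2x. Iterate:
  r_0 = 1 (mod 3)
  r_1 = 1 (mod 9)
  r_2 = 1 (mod 27)
Final: r_2 = 1, and one checks f(r_2) ≡ 0 mod 3^3.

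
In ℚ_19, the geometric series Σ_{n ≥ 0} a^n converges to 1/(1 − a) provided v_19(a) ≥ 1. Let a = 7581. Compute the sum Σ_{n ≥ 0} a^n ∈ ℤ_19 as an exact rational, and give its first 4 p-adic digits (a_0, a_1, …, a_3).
Σ a^n = 1/(1 − a) = -1/7580;  first 4 digits = (1, 0, 2, 1)

v_19(a) = 2 ≥ 1, so the series converges in ℤ_19 to 1/(1 − a) = 1/(1 − 7581) = -1/7580. Expand this rational in ℤ_19: compute digits iteratively via d_i = x_i mod 19, x_{i+1} = (x_i − d_i)/19. The first 4 digits are (1, 0, 2, 1).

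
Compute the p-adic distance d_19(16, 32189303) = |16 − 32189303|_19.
d_19(16, 32189303) = 1/2476099

Step 1 — x − y = 16 − 32189303 = -32189287. Step 2 — v_19(-32189287) = 5 (factor: -32189287 = −(19^5 · 13); the sign does not affect v_p). Step 3 — |x − y|_19 = 19^{-5} = 1/2476099.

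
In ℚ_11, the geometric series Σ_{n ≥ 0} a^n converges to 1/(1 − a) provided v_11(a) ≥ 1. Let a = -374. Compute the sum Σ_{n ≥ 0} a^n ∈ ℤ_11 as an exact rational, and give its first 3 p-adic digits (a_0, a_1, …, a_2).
Σ a^n = 1/(1 − a) = 1/375;  first 3 digits = (1, 10, 8)

v_11(a) = 1 ≥ 1, so the series converges in ℤ_11 to 1/(1 − a) = 1/(1 − (-374)) = 1/375. Expand this rational in ℤ_11: compute digits iteratively via d_i = x_i mod 11, x_{i+1} = (x_i − d_i)/11. The first 3 digits are (1, 10, 8).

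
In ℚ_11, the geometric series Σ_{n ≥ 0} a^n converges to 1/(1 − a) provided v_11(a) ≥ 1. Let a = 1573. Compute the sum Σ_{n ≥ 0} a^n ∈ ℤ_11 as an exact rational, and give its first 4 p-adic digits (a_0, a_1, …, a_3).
Σ a^n = 1/(1 − a) = -1/1572;  first 4 digits = (1, 0, 2, 1)

v_11(a) = 2 ≥ 1, so the series converges in ℤ_11 to 1/(1 − a) = 1/(1 − 1573) = -1/1572. Expand this rational in ℤ_11: compute digits iteratively via d_i = x_i mod 11, x_{i+1} = (x_i − d_i)/11. The first 4 digits are (1, 0, 2, 1).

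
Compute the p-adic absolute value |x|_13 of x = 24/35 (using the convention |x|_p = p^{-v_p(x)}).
|24/35|_13 = 1

Step 1 — compute v_13(x) by factoring powers of 13 out of the numerator and denominator: v_13(24/35) = 0. Step 2 — apply |x|_p = p^{-v_p(x)} = 13^{0} = 1.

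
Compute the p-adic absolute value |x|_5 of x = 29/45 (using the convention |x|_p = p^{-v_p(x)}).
|29/45|_5 = 5

Step 1 — compute v_5(x) by factoring powers of 5 out of the numerator and denominator: v_5(29/45) = -1. Step 2 — apply |x|_p = p^{-v_p(x)} = 5^{1} = 5.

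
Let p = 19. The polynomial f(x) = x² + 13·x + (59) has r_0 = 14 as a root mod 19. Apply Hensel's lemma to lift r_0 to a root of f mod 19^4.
r_3 = 73392 (mod 130321)

Hensel: r_{i+1} = r_i − f(r_i)·(f′(r_i))^{-1} mod 19^{i+2}, f′(x) = 2x + 13. Iterate:
  r_0 = 14 (mod 19)
  r_1 = 109 (mod 361)
  r_2 = 4802 (mod 6859)
  r_3 = 73392 (mod 130321)
Final: r = 73392 satisfies f(r) ≡ 0 mod 19^4.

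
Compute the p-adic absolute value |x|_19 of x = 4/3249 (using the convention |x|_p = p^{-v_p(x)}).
|4/3249|_19 = 361

Step 1 — compute v_19(x) by factoring powers of 19 out of the numerator and denominator: v_19(4/3249) = -2. Step 2 — apply |x|_p = p^{-v_p(x)} = 19^{2} = 361.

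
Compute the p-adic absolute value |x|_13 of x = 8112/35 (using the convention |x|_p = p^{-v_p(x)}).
|8112/35|_13 = 1/169

Step 1 — compute v_13(x) by factoring powers of 13 out of the numerator and denominator: v_13(8112/35) = 2. Step 2 — apply |x|_p = p^{-v_p(x)} = 13^{-2} = 1/169.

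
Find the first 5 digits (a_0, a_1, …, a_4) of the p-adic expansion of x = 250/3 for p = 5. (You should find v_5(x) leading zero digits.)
(a_0, …, a_4) = (0, 0, 0, 4, 1)

v_5(250/3) = 3, so a_0 = ... = a_2 = 0. Factor out: x = 5^3 · u with u = 2/3 a unit in ℤ_5. Expand u iteratively via a_{v+i} = u_i mod 5, u_{i+1} = (u_i − a_{v+i})/5:
  u_0 = 2/3;  a_3 = 4;  u_1 = (u_0 − 4)/5 = -2/3
  u_1 = -2/3;  a_4 = 1;  u_2 = (u_1 − 1)/5 = -1/3
Digits: (0, 0, 0, 4, 1).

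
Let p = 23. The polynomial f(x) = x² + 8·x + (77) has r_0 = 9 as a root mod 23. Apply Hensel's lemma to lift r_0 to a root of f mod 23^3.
r_2 = 814 (mod 12167)

Hensel: r_{i+1} = r_i − f(r_i)·(f′(r_i))^{-1} mod 23^{i+2}, f′(x) = 2x + 8. Iterate:
  r_0 = 9 (mod 23)
  r_1 = 285 (mod 529)
  r_2 = 814 (mod 12167)
Final: r = 814 satisfies f(r) ≡ 0 mod 23^3.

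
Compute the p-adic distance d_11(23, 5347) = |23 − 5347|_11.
d_11(23, 5347) = 1/1331

Step 1 — x − y = 23 − 5347 = -5324. Step 2 — v_11(-5324) = 3 (factor: -5324 = −(11^3 · 4); the sign does not affect v_p). Step 3 — |x − y|_11 = 11^{-3} = 1/1331.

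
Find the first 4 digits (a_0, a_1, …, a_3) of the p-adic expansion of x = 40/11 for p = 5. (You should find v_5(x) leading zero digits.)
(a_0, …, a_3) = (0, 3, 0, 4)

v_5(40/11) = 1, so a_0 = ... = a_0 = 0. Factor out: x = 5^1 · u with u = 8/11 a unit in ℤ_5. Expand u iteratively via a_{v+i} = u_i mod 5, u_{i+1} = (u_i − a_{v+i})/5:
  u_0 = 8/11;  a_1 = 3;  u_1 = (u_0 − 3)/5 = -5/11
  u_1 = -5/11;  a_2 = 0;  u_2 = (u_1 − 0)/5 = -1/11
  u_2 = -1/11;  a_3 = 4;  u_3 = (u_2 − 4)/5 = -9/11
Digits: (0, 3, 0, 4).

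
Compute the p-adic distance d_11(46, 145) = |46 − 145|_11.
d_11(46, 145) = 1/11

Step 1 — x − y = 46 − 145 = -99. Step 2 — v_11(-99) = 1 (factor: -99 = −(11^1 · 9); the sign does not affect v_p). Step 3 — |x − y|_11 = 11^{-1} = 1/11.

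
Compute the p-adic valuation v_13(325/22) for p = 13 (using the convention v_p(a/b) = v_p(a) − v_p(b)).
v_13(325/22) = 1

Factor powers of 13 from the numerator and denominator of the reduced fraction: 325 = 13^1 · 25 and 22 = 13^0 · 22. Apply v_p(a/b) = v_p(a) − v_p(b): v_13(325/22) = 1 − 0 = 1.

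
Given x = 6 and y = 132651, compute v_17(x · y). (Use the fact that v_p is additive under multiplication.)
v_17(795906) = 3

v_p(x) = 0 (factor: 6 = 17^0 · 6); v_p(y) = 3 (factor: 132651 = 17^3 · 27). Additivity: v_p(xy) = v_p(x) + v_p(y) = 0 + 3 = 3. (Direct check: xy = 795906 = 17^3 · (162).)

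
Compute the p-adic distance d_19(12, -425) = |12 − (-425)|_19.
d_19(12, -425) = 1/19

Step 1 — x − y = 12 − (-425) = 437. Step 2 — v_19(437) = 1 (factor: 437 = (19^1 · 23); the sign does not affect v_p). Step 3 — |x − y|_19 = 19^{-1} = 1/19.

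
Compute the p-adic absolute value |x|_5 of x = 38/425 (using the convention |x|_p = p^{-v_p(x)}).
|38/425|_5 = 25

Step 1 — compute v_5(x) by factoring powers of 5 out of the numerator and denominator: v_5(38/425) = -2. Step 2 — apply |x|_p = p^{-v_p(x)} = 5^{2} = 25.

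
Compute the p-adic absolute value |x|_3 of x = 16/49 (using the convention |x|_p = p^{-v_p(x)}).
|16/49|_3 = 1

Step 1 — compute v_3(x) by factoring powers of 3 out of the numerator and denominator: v_3(16/49) = 0. Step 2 — apply |x|_p = p^{-v_p(x)} = 3^{0} = 1.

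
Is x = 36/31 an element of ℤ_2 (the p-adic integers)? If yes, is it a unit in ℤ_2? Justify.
x ∈ ℤ_2 but not a unit; v_2(x) = 2 > 0

ℤ_2 = {x ∈ ℚ_2 : v_2(x) ≥ 0} and ℤ_2^× = {x ∈ ℤ_2 : v_2(x) = 0}. Here v_2(36/31) = v_2(num) − v_2(den) = 2; compare against these criteria.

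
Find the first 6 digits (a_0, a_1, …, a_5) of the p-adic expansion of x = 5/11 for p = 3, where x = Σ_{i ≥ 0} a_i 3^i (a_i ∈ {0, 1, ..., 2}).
(a_0, …, a_5) = (1, 2, 2, 1, 1, 0)

v_3(5/11) = 0 (numerator and denominator both coprime to 3), so x ∈ ℤ_3^×. Compute digits iteratively via a_i = x_i mod 3, x_{i+1} = (x_i − a_i)/3, with x_0 = x:
  x_0 = 5/11;  a_0 = 1;  x_1 = (x_0 − 1)/3 = -2/11
  x_1 = -2/11;  a_1 = 2;  x_2 = (x_1 − 2)/3 = -8/11
  x_2 = -8/11;  a_2 = 2;  x_3 = (x_2 − 2)/3 = -10/11
  x_3 = -10/11;  a_3 = 1;  x_4 = (x_3 − 1)/3 = -7/11
  x_4 = -7/11;  a_4 = 1;  x_5 = (x_4 − 1)/3 = -6/11
  x_5 = -6/11;  a_5 = 0;  x_6 = (x_5 − 0)/3 = -2/11
Digits: (1, 2, 2, 1, 1, 0).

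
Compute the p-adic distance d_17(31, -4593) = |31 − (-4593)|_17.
d_17(31, -4593) = 1/289

Step 1 — x − y = 31 − (-4593) = 4624. Step 2 — v_17(4624) = 2 (factor: 4624 = (17^2 · 16); the sign does not affect v_p). Step 3 — |x − y|_17 = 17^{-2} = 1/289.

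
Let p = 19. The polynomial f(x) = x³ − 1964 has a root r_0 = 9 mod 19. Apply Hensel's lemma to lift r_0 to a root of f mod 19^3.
r_2 = 5386 (mod 6859)

Hensel: r_{i+1} = r_i − f(r_i)/f′(r_i) mod 19^{i+2}, where f′(x) = 3x². Iterate:
  r_0 = 9 (mod 19)
  r_1 = 332 (mod 361)
  r_2 = 5386 (mod 6859)
Final: r = 5386 with f(r) ≡ 0 mod 19^3.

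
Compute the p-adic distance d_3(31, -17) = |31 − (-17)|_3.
d_3(31, -17) = 1/3

Step 1 — x − y = 31 − (-17) = 48. Step 2 — v_3(48) = 1 (factor: 48 = (3^1 · 16); the sign does not affect v_p). Step 3 — |x − y|_3 = 3^{-1} = 1/3.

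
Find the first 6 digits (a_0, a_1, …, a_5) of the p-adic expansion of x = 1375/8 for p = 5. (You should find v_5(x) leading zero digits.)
(a_0, …, a_5) = (0, 0, 0, 2, 3, 0)

v_5(1375/8) = 3, so a_0 = ... = a_2 = 0. Factor out: x = 5^3 · u with u = 11/8 a unit in ℤ_5. Expand u iteratively via a_{v+i} = u_i mod 5, u_{i+1} = (u_i − a_{v+i})/5:
  u_0 = 11/8;  a_3 = 2;  u_1 = (u_0 − 2)/5 = -1/8
  u_1 = -1/8;  a_4 = 3;  u_2 = (u_1 − 3)/5 = -5/8
  u_2 = -5/8;  a_5 = 0;  u_3 = (u_2 − 0)/5 = -1/8
Digits: (0, 0, 0, 2, 3, 0).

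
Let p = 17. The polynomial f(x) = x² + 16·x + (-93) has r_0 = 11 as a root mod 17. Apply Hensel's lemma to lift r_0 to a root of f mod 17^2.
r_1 = 249 (mod 289)

Hensel: r_{i+1} = r_i − f(r_i)·(f′(r_i))^{-1} mod 17^{i+2}, f′(x) = 2x + 16. Iterate:
  r_0 = 11 (mod 17)
  r_1 = 249 (mod 289)
Final: r = 249 satisfies f(r) ≡ 0 mod 17^2.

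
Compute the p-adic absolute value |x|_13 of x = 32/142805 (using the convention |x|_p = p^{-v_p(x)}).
|32/142805|_13 = 28561

Step 1 — compute v_13(x) by factoring powers of 13 out of the numerator and denominator: v_13(32/142805) = -4. Step 2 — apply |x|_p = p^{-v_p(x)} = 13^{4} = 28561.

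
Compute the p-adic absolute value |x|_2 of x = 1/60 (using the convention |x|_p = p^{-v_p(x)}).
|1/60|_2 = 4

Step 1 — compute v_2(x) by factoring powers of 2 out of the numerator and denominator: v_2(1/60) = -2. Step 2 — apply |x|_p = p^{-v_p(x)} = 2^{2} = 4.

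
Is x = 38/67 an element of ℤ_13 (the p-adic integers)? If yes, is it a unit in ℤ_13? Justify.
x ∈ ℤ_13^× (unit); v_13(x) = 0

ℤ_13 = {x ∈ ℚ_13 : v_13(x) ≥ 0} and ℤ_13^× = {x ∈ ℤ_13 : v_13(x) = 0}. Here v_13(38/67) = v_13(num) − v_13(den) = 0; compare against these criteria.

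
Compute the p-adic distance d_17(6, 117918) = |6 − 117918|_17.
d_17(6, 117918) = 1/4913

Step 1 — x − y = 6 − 117918 = -117912. Step 2 — v_17(-117912) = 3 (factor: -117912 = −(17^3 · 24); the sign does not affect v_p). Step 3 — |x − y|_17 = 17^{-3} = 1/4913.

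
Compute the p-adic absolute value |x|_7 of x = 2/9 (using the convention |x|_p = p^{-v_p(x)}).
|2/9|_7 = 1

Step 1 — compute v_7(x) by factoring powers of 7 out of the numerator and denominator: v_7(2/9) = 0. Step 2 — apply |x|_p = p^{-v_p(x)} = 7^{0} = 1.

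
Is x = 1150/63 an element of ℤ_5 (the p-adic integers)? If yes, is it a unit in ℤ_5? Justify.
x ∈ ℤ_5 but not a unit; v_5(x) = 2 > 0

ℤ_5 = {x ∈ ℚ_5 : v_5(x) ≥ 0} and ℤ_5^× = {x ∈ ℤ_5 : v_5(x) = 0}. Here v_5(1150/63) = v_5(num) − v_5(den) = 2; compare against these criteria.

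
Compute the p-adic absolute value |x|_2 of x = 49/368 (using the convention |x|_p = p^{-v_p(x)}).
|49/368|_2 = 16

Step 1 — compute v_2(x) by factoring powers of 2 out of the numerator and denominator: v_2(49/368) = -4. Step 2 — apply |x|_p = p^{-v_p(x)} = 2^{4} = 16.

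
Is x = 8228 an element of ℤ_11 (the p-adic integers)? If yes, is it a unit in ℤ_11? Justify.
x ∈ ℤ_11 but not a unit; v_11(x) = 2 > 0

ℤ_11 = {x ∈ ℚ_11 : v_11(x) ≥ 0} and ℤ_11^× = {x ∈ ℤ_11 : v_11(x) = 0}. Here v_11(8228) = v_11(num) − v_11(den) = 2; compare against these criteria.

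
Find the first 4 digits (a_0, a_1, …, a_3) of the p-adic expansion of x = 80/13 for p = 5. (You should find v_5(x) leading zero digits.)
(a_0, …, a_3) = (0, 2, 1, 4)

v_5(80/13) = 1, so a_0 = ... = a_0 = 0. Factor out: x = 5^1 · u with u = 16/13 a unit in ℤ_5. Expand u iteratively via a_{v+i} = u_i mod 5, u_{i+1} = (u_i − a_{v+i})/5:
  u_0 = 16/13;  a_1 = 2;  u_1 = (u_0 − 2)/5 = -2/13
  u_1 = -2/13;  a_2 = 1;  u_2 = (u_1 − 1)/5 = -3/13
  u_2 = -3/13;  a_3 = 4;  u_3 = (u_2 − 4)/5 = -11/13
Digits: (0, 2, 1, 4).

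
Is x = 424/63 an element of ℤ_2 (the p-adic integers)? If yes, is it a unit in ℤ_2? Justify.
x ∈ ℤ_2 but not a unit; v_2(x) = 3 > 0

ℤ_2 = {x ∈ ℚ_2 : v_2(x) ≥ 0} and ℤ_2^× = {x ∈ ℤ_2 : v_2(x) = 0}. Here v_2(424/63) = v_2(num) − v_2(den) = 3; compare against these criteria.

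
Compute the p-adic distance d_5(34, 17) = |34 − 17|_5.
d_5(34, 17) = 1

Step 1 — x − y = 34 − 17 = 17. Step 2 — v_5(17) = 0 (factor: 17 = (5^0 · 17); the sign does not affect v_p). Step 3 — |x − y|_5 = 5^{0} = 1.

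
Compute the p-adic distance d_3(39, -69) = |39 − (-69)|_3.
d_3(39, -69) = 1/27

Step 1 — x − y = 39 − (-69) = 108. Step 2 — v_3(108) = 3 (factor: 108 = (3^3 · 4); the sign does not affect v_p). Step 3 — |x − y|_3 = 3^{-3} = 1/27.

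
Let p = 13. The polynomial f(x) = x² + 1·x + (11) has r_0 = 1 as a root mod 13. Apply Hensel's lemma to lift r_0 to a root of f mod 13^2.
r_1 = 53 (mod 169)

Hensel: r_{i+1} = r_i − f(r_i)·(f′(r_i))^{-1} mod 13^{i+2}, f′(x) = 2x + 1. Iterate:
  r_0 = 1 (mod 13)
  r_1 = 53 (mod 169)
Final: r = 53 satisfies f(r) ≡ 0 mod 13^2.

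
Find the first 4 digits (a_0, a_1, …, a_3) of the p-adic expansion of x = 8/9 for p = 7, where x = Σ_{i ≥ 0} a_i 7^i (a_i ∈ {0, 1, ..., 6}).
(a_0, …, a_3) = (4, 5, 0, 3)

v_7(8/9) = 0 (numerator and denominator both coprime to 7), so x ∈ ℤ_7^×. Compute digits iteratively via a_i = x_i mod 7, x_{i+1} = (x_i − a_i)/7, with x_0 = x:
  x_0 = 8/9;  a_0 = 4;  x_1 = (x_0 − 4)/7 = -4/9
  x_1 = -4/9;  a_1 = 5;  x_2 = (x_1 − 5)/7 = -7/9
  x_2 = -7/9;  a_2 = 0;  x_3 = (x_2 − 0)/7 = -1/9
  x_3 = -1/9;  a_3 = 3;  x_4 = (x_3 − 3)/7 = -4/9
Digits: (4, 5, 0, 3).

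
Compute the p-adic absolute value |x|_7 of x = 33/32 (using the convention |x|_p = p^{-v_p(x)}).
|33/32|_7 = 1

Step 1 — compute v_7(x) by factoring powers of 7 out of the numerator and denominator: v_7(33/32) = 0. Step 2 — apply |x|_p = p^{-v_p(x)} = 7^{0} = 1.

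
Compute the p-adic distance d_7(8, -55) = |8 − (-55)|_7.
d_7(8, -55) = 1/7

Step 1 — x − y = 8 − (-55) = 63. Step 2 — v_7(63) = 1 (factor: 63 = (7^1 · 9); the sign does not affect v_p). Step 3 — |x − y|_7 = 7^{-1} = 1/7.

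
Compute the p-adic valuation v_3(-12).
v_3(-12) = 1

v_3(n) is the largest exponent k such that 3^k divides n. Factor out: -12 = -3^1 · 4. (Sign doesn't affect v_p.) So v_3(-12) = 1.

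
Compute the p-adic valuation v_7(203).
v_7(203) = 1

v_7(n) is the largest exponent k such that 7^k divides n. Factor out: 203 = 7^1 · 29. (Sign doesn't affect v_p.) So v_7(203) = 1.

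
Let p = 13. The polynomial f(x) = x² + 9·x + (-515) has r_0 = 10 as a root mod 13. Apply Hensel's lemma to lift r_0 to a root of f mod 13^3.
r_2 = 231 (mod 2197)

Hensel: r_{i+1} = r_i − f(r_i)·(f′(r_i))^{-1} mod 13^{i+2}, f′(x) = 2x + 9. Iterate:
  r_0 = 10 (mod 13)
  r_1 = 62 (mod 169)
  r_2 = 231 (mod 2197)
Final: r = 231 satisfies f(r) ≡ 0 mod 13^3.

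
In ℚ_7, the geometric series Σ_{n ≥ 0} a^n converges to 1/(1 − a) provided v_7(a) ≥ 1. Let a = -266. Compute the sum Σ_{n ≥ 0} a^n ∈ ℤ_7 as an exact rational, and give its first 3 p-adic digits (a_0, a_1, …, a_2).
Σ a^n = 1/(1 − a) = 1/267;  first 3 digits = (1, 4, 3)

v_7(a) = 1 ≥ 1, so the series converges in ℤ_7 to 1/(1 − a) = 1/(1 − (-266)) = 1/267. Expand this rational in ℤ_7: compute digits iteratively via d_i = x_i mod 7, x_{i+1} = (x_i − d_i)/7. The first 3 digits are (1, 4, 3).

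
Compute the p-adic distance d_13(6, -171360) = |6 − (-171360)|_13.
d_13(6, -171360) = 1/28561

Step 1 — x − y = 6 − (-171360) = 171366. Step 2 — v_13(171366) = 4 (factor: 171366 = (13^4 · 6); the sign does not affect v_p). Step 3 — |x − y|_13 = 13^{-4} = 1/28561.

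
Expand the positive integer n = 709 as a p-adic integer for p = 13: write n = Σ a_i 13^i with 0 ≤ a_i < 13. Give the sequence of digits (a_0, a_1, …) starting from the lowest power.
(a_0, a_1, …) = (7, 2, 4)

Repeated division by 13 gives the digits low-to-high: 709 = 7 + 2·13^1 + 4·13^2. Digit sequence: (7, 2, 4).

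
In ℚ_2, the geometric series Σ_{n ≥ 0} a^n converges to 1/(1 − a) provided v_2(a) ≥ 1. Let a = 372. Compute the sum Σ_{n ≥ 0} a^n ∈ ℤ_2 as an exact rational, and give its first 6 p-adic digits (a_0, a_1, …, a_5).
Σ a^n = 1/(1 − a) = -1/371;  first 6 digits = (1, 0, 1, 0, 0, 0)

v_2(a) = 2 ≥ 1, so the series converges in ℤ_2 to 1/(1 − a) = 1/(1 − 372) = -1/371. Expand this rational in ℤ_2: compute digits iteratively via d_i = x_i mod 2, x_{i+1} = (x_i − d_i)/2. The first 6 digits are (1, 0, 1, 0, 0, 0).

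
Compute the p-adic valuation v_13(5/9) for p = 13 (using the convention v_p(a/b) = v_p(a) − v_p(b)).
v_13(5/9) = 0

Factor powers of 13 from the numerator and denominator of the reduced fraction: 5 = 13^0 · 5 and 9 = 13^0 · 9. Apply v_p(a/b) = v_p(a) − v_p(b): v_13(5/9) = 0 − 0 = 0.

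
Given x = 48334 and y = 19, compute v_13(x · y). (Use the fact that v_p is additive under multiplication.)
v_13(918346) = 3

v_p(x) = 3 (factor: 48334 = 13^3 · 22); v_p(y) = 0 (factor: 19 = 13^0 · 19). Additivity: v_p(xy) = v_p(x) + v_p(y) = 3 + 0 = 3. (Direct check: xy = 918346 = 13^3 · (418).)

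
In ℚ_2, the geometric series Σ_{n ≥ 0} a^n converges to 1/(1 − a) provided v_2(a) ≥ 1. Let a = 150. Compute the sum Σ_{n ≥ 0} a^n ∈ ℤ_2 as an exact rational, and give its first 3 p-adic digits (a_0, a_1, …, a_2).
Σ a^n = 1/(1 − a) = -1/149;  first 3 digits = (1, 1, 0)

v_2(a) = 1 ≥ 1, so the series converges in ℤ_2 to 1/(1 − a) = 1/(1 − 150) = -1/149. Expand this rational in ℤ_2: compute digits iteratively via d_i = x_i mod 2, x_{i+1} = (x_i − d_i)/2. The first 3 digits are (1, 1, 0).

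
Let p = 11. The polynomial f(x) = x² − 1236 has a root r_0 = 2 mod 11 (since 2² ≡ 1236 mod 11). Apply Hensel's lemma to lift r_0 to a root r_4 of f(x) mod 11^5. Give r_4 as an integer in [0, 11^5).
r_4 = 12531 (mod 161051)

Hensel's recurrence: r_{i+1} = r_i − f(r_i)·(f′(r_i))^{-1} mod 11^{i+2}, with f′(x) = 2x. Iterate:
  r_0 = 2 (mod 11)
  r_1 = 68 (mod 121)
  r_2 = 552 (mod 1331)
  r_3 = 12531 (mod 14641)
  r_4 = 12531 (mod 161051)
Final: r_4 = 12531, and one checks f(r_4) ≡ 0 mod 11^5.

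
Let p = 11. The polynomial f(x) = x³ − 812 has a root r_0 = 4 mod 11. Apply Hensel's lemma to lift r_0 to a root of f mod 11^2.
r_1 = 70 (mod 121)

Hensel: r_{i+1} = r_i − f(r_i)/f′(r_i) mod 11^{i+2}, where f′(x) = 3x². Iterate:
  r_0 = 4 (mod 11)
  r_1 = 70 (mod 121)
Final: r = 70 with f(r) ≡ 0 mod 11^2.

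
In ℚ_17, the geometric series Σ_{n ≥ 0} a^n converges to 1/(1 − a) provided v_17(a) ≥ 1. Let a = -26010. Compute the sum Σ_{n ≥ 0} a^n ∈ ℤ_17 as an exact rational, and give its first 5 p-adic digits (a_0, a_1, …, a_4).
Σ a^n = 1/(1 − a) = 1/26011;  first 5 digits = (1, 0, 12, 11, 7)

v_17(a) = 2 ≥ 1, so the series converges in ℤ_17 to 1/(1 − a) = 1/(1 − (-26010)) = 1/26011. Expand this rational in ℤ_17: compute digits iteratively via d_i = x_i mod 17, x_{i+1} = (x_i − d_i)/17. The first 5 digits are (1, 0, 12, 11, 7).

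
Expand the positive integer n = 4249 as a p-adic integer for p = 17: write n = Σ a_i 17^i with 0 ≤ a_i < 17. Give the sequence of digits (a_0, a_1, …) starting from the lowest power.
(a_0, a_1, …) = (16, 11, 14)

Repeated division by 17 gives the digits low-to-high: 4249 = 16 + 11·17^1 + 14·17^2. Digit sequence: (16, 11, 14).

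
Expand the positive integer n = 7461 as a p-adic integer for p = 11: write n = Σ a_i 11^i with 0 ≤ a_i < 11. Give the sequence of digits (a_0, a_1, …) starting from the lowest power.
(a_0, a_1, …) = (3, 7, 6, 5)

Repeated division by 11 gives the digits low-to-high: 7461 = 3 + 7·11^1 + 6·11^2 + 5·11^3. Digit sequence: (3, 7, 6, 5).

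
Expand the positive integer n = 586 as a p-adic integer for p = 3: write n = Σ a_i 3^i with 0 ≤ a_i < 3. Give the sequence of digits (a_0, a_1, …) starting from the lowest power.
(a_0, a_1, …) = (1, 0, 2, 0, 1, 2)

Repeated division by 3 gives the digits low-to-high: 586 = 1 + 2·3^2 + 1·3^4 + 2·3^5. Digit sequence: (1, 0, 2, 0, 1, 2).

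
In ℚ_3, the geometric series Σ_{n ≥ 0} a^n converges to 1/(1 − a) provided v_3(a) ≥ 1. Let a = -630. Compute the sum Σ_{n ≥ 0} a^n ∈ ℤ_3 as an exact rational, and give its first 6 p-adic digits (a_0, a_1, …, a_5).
Σ a^n = 1/(1 − a) = 1/631;  first 6 digits = (1, 0, 2, 0, 2, 1)

v_3(a) = 2 ≥ 1, so the series converges in ℤ_3 to 1/(1 − a) = 1/(1 − (-630)) = 1/631. Expand this rational in ℤ_3: compute digits iteratively via d_i = x_i mod 3, x_{i+1} = (x_i − d_i)/3. The first 6 digits are (1, 0, 2, 0, 2, 1).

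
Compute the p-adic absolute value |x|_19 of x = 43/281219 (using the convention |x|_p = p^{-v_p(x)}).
|43/281219|_19 = 6859

Step 1 — compute v_19(x) by factoring powers of 19 out of the numerator and denominator: v_19(43/281219) = -3. Step 2 — apply |x|_p = p^{-v_p(x)} = 19^{3} = 6859.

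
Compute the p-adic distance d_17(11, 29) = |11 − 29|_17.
d_17(11, 29) = 1

Step 1 — x − y = 11 − 29 = -18. Step 2 — v_17(-18) = 0 (factor: -18 = −(17^0 · 18); the sign does not affect v_p). Step 3 — |x − y|_17 = 17^{0} = 1.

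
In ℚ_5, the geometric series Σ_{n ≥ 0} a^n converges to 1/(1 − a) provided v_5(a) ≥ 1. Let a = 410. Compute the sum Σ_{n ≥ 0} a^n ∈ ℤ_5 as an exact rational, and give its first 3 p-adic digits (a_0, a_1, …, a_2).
Σ a^n = 1/(1 − a) = -1/409;  first 3 digits = (1, 2, 0)

v_5(a) = 1 ≥ 1, so the series converges in ℤ_5 to 1/(1 − a) = 1/(1 − 410) = -1/409. Expand this rational in ℤ_5: compute digits iteratively via d_i = x_i mod 5, x_{i+1} = (x_i − d_i)/5. The first 3 digits are (1, 2, 0).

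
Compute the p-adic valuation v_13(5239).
v_13(5239) = 2

v_13(n) is the largest exponent k such that 13^k divides n. Factor out: 5239 = 13^2 · 31. (Sign doesn't affect v_p.) So v_13(5239) = 2.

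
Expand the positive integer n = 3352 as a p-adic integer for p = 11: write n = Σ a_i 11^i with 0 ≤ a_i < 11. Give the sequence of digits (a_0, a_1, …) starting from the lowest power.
(a_0, a_1, …) = (8, 7, 5, 2)

Repeated division by 11 gives the digits low-to-high: 3352 = 8 + 7·11^1 + 5·11^2 + 2·11^3. Digit sequence: (8, 7, 5, 2).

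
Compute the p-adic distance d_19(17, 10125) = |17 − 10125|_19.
d_19(17, 10125) = 1/361

Step 1 — x − y = 17 − 10125 = -10108. Step 2 — v_19(-10108) = 2 (factor: -10108 = −(19^2 · 28); the sign does not affect v_p). Step 3 — |x − y|_19 = 19^{-2} = 1/361.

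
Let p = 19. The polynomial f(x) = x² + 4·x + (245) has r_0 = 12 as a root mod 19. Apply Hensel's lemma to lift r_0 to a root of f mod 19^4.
r_3 = 14604 (mod 130321)

Hensel: r_{i+1} = r_i − f(r_i)·(f′(r_i))^{-1} mod 19^{i+2}, f′(x) = 2x + 4. Iterate:
  r_0 = 12 (mod 19)
  r_1 = 164 (mod 361)
  r_2 = 886 (mod 6859)
  r_3 = 14604 (mod 130321)
Final: r = 14604 satisfies f(r) ≡ 0 mod 19^4.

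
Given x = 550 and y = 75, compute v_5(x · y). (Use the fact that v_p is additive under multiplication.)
v_5(41250) = 4

v_p(x) = 2 (factor: 550 = 5^2 · 22); v_p(y) = 2 (factor: 75 = 5^2 · 3). Additivity: v_p(xy) = v_p(x) + v_p(y) = 2 + 2 = 4. (Direct check: xy = 41250 = 5^4 · (66).)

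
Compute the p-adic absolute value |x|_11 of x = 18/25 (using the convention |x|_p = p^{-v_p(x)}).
|18/25|_11 = 1

Step 1 — compute v_11(x) by factoring powers of 11 out of the numerator and denominator: v_11(18/25) = 0. Step 2 — apply |x|_p = p^{-v_p(x)} = 11^{0} = 1.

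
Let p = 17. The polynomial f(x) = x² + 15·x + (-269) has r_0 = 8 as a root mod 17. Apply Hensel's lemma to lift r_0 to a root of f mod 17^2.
r_1 = 76 (mod 289)

Hensel: r_{i+1} = r_i − f(r_i)·(f′(r_i))^{-1} mod 17^{i+2}, f′(x) = 2x + 15. Iterate:
  r_0 = 8 (mod 17)
  r_1 = 76 (mod 289)
Final: r = 76 satisfies f(r) ≡ 0 mod 17^2.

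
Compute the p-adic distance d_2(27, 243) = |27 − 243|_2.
d_2(27, 243) = 1/8

Step 1 — x − y = 27 − 243 = -216. Step 2 — v_2(-216) = 3 (factor: -216 = −(2^3 · 27); the sign does not affect v_p). Step 3 — |x − y|_2 = 2^{-3} = 1/8.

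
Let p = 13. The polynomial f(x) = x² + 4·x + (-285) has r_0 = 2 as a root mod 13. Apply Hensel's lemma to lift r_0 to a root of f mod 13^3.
r_2 = 15 (mod 2197)

Hensel: r_{i+1} = r_i − f(r_i)·(f′(r_i))^{-1} mod 13^{i+2}, f′(x) = 2x + 4. Iterate:
  r_0 = 2 (mod 13)
  r_1 = 15 (mod 169)
  r_2 = 15 (mod 2197)
Final: r = 15 satisfies f(r) ≡ 0 mod 13^3.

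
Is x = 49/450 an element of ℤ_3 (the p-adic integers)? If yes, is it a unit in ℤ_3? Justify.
x ∉ ℤ_3 (v_3(x) = -2 < 0)

ℤ_3 = {x ∈ ℚ_3 : v_3(x) ≥ 0} and ℤ_3^× = {x ∈ ℤ_3 : v_3(x) = 0}. Here v_3(49/450) = v_3(num) − v_3(den) = -2; compare against these criteria.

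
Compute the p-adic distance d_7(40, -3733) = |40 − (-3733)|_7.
d_7(40, -3733) = 1/343

Step 1 — x − y = 40 − (-3733) = 3773. Step 2 — v_7(3773) = 3 (factor: 3773 = (7^3 · 11); the sign does not affect v_p). Step 3 — |x − y|_7 = 7^{-3} = 1/343.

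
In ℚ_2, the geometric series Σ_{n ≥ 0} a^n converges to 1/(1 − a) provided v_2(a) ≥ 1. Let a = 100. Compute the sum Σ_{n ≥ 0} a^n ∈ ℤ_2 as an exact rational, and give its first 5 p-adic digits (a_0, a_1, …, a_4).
Σ a^n = 1/(1 − a) = -1/99;  first 5 digits = (1, 0, 1, 0, 1)

v_2(a) = 2 ≥ 1, so the series converges in ℤ_2 to 1/(1 − a) = 1/(1 − 100) = -1/99. Expand this rational in ℤ_2: compute digits iteratively via d_i = x_i mod 2, x_{i+1} = (x_i − d_i)/2. The first 5 digits are (1, 0, 1, 0, 1).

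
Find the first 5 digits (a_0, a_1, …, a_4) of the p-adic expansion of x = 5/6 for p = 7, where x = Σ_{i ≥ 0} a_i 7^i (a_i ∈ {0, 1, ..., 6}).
(a_0, …, a_4) = (2, 1, 1, 1, 1)

v_7(5/6) = 0 (numerator and denominator both coprime to 7), so x ∈ ℤ_7^×. Compute digits iteratively via a_i = x_i mod 7, x_{i+1} = (x_i − a_i)/7, with x_0 = x:
  x_0 = 5/6;  a_0 = 2;  x_1 = (x_0 − 2)/7 = -1/6
  x_1 = -1/6;  a_1 = 1;  x_2 = (x_1 − 1)/7 = -1/6
  x_2 = -1/6;  a_2 = 1;  x_3 = (x_2 − 1)/7 = -1/6
  x_3 = -1/6;  a_3 = 1;  x_4 = (x_3 − 1)/7 = -1/6
  x_4 = -1/6;  a_4 = 1;  x_5 = (x_4 − 1)/7 = -1/6
Digits: (2, 1, 1, 1, 1).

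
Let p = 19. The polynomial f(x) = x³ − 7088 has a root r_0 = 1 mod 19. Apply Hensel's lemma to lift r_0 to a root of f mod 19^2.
r_1 = 77 (mod 361)

Hensel: r_{i+1} = r_i − f(r_i)/f′(r_i) mod 19^{i+2}, where f′(x) = 3x². Iterate:
  r_0 = 1 (mod 19)
  r_1 = 77 (mod 361)
Final: r = 77 with f(r) ≡ 0 mod 19^2.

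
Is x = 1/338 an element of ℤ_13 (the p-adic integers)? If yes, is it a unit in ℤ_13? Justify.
x ∉ ℤ_13 (v_13(x) = -2 < 0)

ℤ_13 = {x ∈ ℚ_13 : v_13(x) ≥ 0} and ℤ_13^× = {x ∈ ℤ_13 : v_13(x) = 0}. Here v_13(1/338) = v_13(num) − v_13(den) = -2; compare against these criteria.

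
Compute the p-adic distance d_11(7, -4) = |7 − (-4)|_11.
d_11(7, -4) = 1/11

Step 1 — x − y = 7 − (-4) = 11. Step 2 — v_11(11) = 1 (factor: 11 = (11^1 · 1); the sign does not affect v_p). Step 3 — |x − y|_11 = 11^{-1} = 1/11.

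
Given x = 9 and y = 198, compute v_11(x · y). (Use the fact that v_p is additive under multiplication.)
v_11(1782) = 1

v_p(x) = 0 (factor: 9 = 11^0 · 9); v_p(y) = 1 (factor: 198 = 11^1 · 18). Additivity: v_p(xy) = v_p(x) + v_p(y) = 0 + 1 = 1. (Direct check: xy = 1782 = 11^1 · (162).)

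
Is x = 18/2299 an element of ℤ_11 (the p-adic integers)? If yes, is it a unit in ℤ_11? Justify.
x ∉ ℤ_11 (v_11(x) = -2 < 0)

ℤ_11 = {x ∈ ℚ_11 : v_11(x) ≥ 0} and ℤ_11^× = {x ∈ ℤ_11 : v_11(x) = 0}. Here v_11(18/2299) = v_11(num) − v_11(den) = -2; compare against these criteria.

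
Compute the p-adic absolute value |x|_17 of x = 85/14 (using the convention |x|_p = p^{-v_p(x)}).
|85/14|_17 = 1/17

Step 1 — compute v_17(x) by factoring powers of 17 out of the numerator and denominator: v_17(85/14) = 1. Step 2 — apply |x|_p = p^{-v_p(x)} = 17^{-1} = 1/17.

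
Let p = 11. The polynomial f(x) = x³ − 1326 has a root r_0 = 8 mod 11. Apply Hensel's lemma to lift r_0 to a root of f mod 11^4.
r_3 = 9270 (mod 14641)

Hensel: r_{i+1} = r_i − f(r_i)/f′(r_i) mod 11^{i+2}, where f′(x) = 3x². Iterate:
  r_0 = 8 (mod 11)
  r_1 = 74 (mod 121)
  r_2 = 1284 (mod 1331)
  r_3 = 9270 (mod 14641)
Final: r = 9270 with f(r) ≡ 0 mod 11^4.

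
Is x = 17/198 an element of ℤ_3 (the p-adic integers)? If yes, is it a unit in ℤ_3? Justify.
x ∉ ℤ_3 (v_3(x) = -2 < 0)

ℤ_3 = {x ∈ ℚ_3 : v_3(x) ≥ 0} and ℤ_3^× = {x ∈ ℤ_3 : v_3(x) = 0}. Here v_3(17/198) = v_3(num) − v_3(den) = -2; compare against these criteria.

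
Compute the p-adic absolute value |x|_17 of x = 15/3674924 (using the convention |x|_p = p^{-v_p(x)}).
|15/3674924|_17 = 83521

Step 1 — compute v_17(x) by factoring powers of 17 out of the numerator and denominator: v_17(15/3674924) = -4. Step 2 — apply |x|_p = p^{-v_p(x)} = 17^{4} = 83521.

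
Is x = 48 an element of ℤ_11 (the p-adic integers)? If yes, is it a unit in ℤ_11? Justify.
x ∈ ℤ_11^× (unit); v_11(x) = 0

ℤ_11 = {x ∈ ℚ_11 : v_11(x) ≥ 0} and ℤ_11^× = {x ∈ ℤ_11 : v_11(x) = 0}. Here v_11(48) = v_11(num) − v_11(den) = 0; compare against these criteria.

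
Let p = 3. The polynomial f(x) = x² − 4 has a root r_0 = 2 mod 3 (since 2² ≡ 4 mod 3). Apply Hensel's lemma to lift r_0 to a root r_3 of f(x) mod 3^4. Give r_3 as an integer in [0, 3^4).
r_3 = 2 (mod 81)

Hensel's recurrence: r_{i+1} = r_i − f(r_i)·(f′(r_i))^{-1} mod 3^{i+2}, with f′(x) = 2x. Iterate:
  r_0 = 2 (mod 3)
  r_1 = 2 (mod 9)
  r_2 = 2 (mod 27)
  r_3 = 2 (mod 81)
Final: r_3 = 2, and one checks f(r_3) ≡ 0 mod 3^4.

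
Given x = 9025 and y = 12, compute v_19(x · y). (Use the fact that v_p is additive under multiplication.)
v_19(108300) = 2

v_p(x) = 2 (factor: 9025 = 19^2 · 25); v_p(y) = 0 (factor: 12 = 19^0 · 12). Additivity: v_p(xy) = v_p(x) + v_p(y) = 2 + 0 = 2. (Direct check: xy = 108300 = 19^2 · (300).)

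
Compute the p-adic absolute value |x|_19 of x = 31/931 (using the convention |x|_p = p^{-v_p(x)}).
|31/931|_19 = 19

Step 1 — compute v_19(x) by factoring powers of 19 out of the numerator and denominator: v_19(31/931) = -1. Step 2 — apply |x|_p = p^{-v_p(x)} = 19^{1} = 19.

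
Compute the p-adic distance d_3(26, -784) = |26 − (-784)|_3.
d_3(26, -784) = 1/81

Step 1 — x − y = 26 − (-784) = 810. Step 2 — v_3(810) = 4 (factor: 810 = (3^4 · 10); the sign does not affect v_p). Step 3 — |x − y|_3 = 3^{-4} = 1/81.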